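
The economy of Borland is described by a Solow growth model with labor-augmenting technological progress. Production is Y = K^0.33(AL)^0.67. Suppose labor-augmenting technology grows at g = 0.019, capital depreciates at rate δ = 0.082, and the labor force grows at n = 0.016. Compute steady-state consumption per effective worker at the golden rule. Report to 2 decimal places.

c_gold ≈ 1.12

Break-even investment rate: n + g + δ = 0.016 + 0.019 + 0.082 = 0.117.
Golden rule sets MPK = n+g+δ: 0.33·k^(0.33−1) = 0.117, so k_gold = (0.33/0.117)^(1/0.67) ≈ 4.7004.
y_gold = 4.7004^0.33 ≈ 1.6665.
c_gold = y_gold − (n+g+δ)·k_gold = 1.6665 − 0.117·4.7004 ≈ 1.1166.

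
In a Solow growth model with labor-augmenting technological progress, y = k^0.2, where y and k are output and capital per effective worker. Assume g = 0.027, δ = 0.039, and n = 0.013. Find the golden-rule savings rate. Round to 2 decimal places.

Break-even investment rate: n + g + δ = 0.013 + 0.027 + 0.039 = 0.079.
At the golden rule MPK = n+g+δ, and in any Cobb-Douglas steady state s = (n+g+δ)·k/y = MPK·k/y = capital's share 0.2.

s_gold = 0.20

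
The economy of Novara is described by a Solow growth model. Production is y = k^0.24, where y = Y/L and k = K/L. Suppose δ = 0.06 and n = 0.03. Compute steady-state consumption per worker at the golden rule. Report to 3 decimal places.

The effective depreciation rate is n + δ = 0.03 + 0.06 = 0.09.
At the golden rule the marginal product of capital equals n+δ: 0.24·k^(0.24−1) = 0.09. Solving, k_gold = (0.24/0.09)^(1/0.76) ≈ 3.6348.
y_gold = 3.6348^0.24 ≈ 1.3631.
c_gold = y_gold − (n+δ)·k_gold = 1.3631 − 0.09·3.6348 ≈ 1.0359.

c_gold ≈ 1.036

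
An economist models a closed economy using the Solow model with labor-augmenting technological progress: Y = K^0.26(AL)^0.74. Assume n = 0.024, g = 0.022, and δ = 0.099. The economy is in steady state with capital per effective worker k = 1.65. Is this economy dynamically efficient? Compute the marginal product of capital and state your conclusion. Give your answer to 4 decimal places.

dynamically efficient; MPK ≈ 0.1795

Capital per effective worker breaks even when investment replaces (n + g + δ)·k; here n + g + δ = 0.145.
MPK = 0.26·k^(0.26−1) = 0.26·1.65^(-0.74) ≈ 0.1795.
MPK > 0.145, so the economy is dynamically efficient (under-saving).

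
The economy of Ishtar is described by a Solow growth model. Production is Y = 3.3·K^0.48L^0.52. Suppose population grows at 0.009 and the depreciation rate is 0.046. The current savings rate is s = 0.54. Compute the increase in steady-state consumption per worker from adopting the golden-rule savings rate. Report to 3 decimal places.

The effective depreciation rate is n + δ = 0.009 + 0.046 = 0.055.
Current steady state (s = 0.54): k* = (0.54·3.3/0.055)^(1/0.52) ≈ 803.3305, y* = 3.3·803.3305^0.48 ≈ 81.8207, c* = (1−0.54)·81.8207 ≈ 37.6375.
Maximizing c = f(k) − (n+δ)·k gives f'(k) = n+δ, i.e. 0.48·3.3·k^(0.48−1) = 0.055, so k_gold = (0.48·3.3/0.055)^(1/0.52) ≈ 640.5072.
y_gold = 3.3·640.5072^0.48 ≈ 73.3914, c_gold = y_gold − 0.055·k_gold ≈ 38.1636.
Gain: Δc = 38.1636 − 37.6375 ≈ 0.5260.

Δc ≈ 0.526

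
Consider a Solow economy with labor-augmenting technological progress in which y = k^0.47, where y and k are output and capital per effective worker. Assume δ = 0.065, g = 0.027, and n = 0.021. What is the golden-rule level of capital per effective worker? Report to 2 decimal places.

k_gold ≈ 14.72

Capital per effective worker breaks even when investment replaces (n + g + δ)·k; here n + g + δ = 0.113.
Maximizing c = f(k) − (n+g+δ)·k gives f'(k) = n+g+δ, i.e. 0.47·k^(0.47−1) = 0.113, so k_gold = (0.47/0.113)^(1/0.53) ≈ 14.7218.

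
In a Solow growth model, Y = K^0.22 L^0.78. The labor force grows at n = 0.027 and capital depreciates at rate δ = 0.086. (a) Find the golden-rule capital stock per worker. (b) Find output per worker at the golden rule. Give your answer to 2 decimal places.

(a) k_gold ≈ 2.35; (b) y_gold ≈ 1.21

Break-even investment rate: n + δ = 0.027 + 0.086 = 0.113.
Maximizing c = f(k) − (n+δ)·k gives f'(k) = n+δ, i.e. 0.22·k^(0.22−1) = 0.113, so k_gold = (0.22/0.113)^(1/0.78) ≈ 2.3494.
y_gold = 2.3494^0.22 ≈ 1.2067.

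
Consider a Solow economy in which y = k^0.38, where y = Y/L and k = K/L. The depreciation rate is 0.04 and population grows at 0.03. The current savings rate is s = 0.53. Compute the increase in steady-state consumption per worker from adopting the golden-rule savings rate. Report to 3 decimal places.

Δc ≈ 0.123

Capital per worker breaks even when investment replaces (n + δ)·k; here n + δ = 0.07.
Current steady state (s = 0.53): k* = (0.53/0.07)^(1/0.62) ≈ 26.1836, y* = 26.1836^0.38 ≈ 3.4582, c* = (1−0.53)·3.4582 ≈ 1.6254.
Golden rule sets MPK = n+δ: 0.38·k^(0.38−1) = 0.07, so k_gold = (0.38/0.07)^(1/0.62) ≈ 15.3101.
y_gold = 15.3101^0.38 ≈ 2.8203, c_gold = y_gold − 0.07·k_gold ≈ 1.7486.
Gain: Δc = 1.7486 − 1.6254 ≈ 0.1232.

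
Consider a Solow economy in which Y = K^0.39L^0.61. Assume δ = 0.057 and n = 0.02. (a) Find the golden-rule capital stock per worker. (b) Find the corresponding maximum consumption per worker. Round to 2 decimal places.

n + δ = 0.02 + 0.057 = 0.077.
At the golden rule the marginal product of capital equals n+δ: 0.39·k^(0.39−1) = 0.077. Solving, k_gold = (0.39/0.077)^(1/0.61) ≈ 14.2902.
y_gold = 14.2902^0.39 ≈ 2.8214; c_gold = y_gold − 0.077·k_gold ≈ 1.7211.

(a) k_gold ≈ 14.29; (b) c_gold ≈ 1.72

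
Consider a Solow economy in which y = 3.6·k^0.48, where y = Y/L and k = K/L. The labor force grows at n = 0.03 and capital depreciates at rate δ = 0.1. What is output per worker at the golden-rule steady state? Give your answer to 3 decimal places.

y_gold ≈ 39.217

The effective depreciation rate is n + δ = 0.03 + 0.1 = 0.13.
Maximizing c = f(k) − (n+δ)·k gives f'(k) = n+δ, i.e. 0.48·3.6·k^(0.48−1) = 0.13, so k_gold = (0.48·3.6/0.13)^(1/0.52) ≈ 144.8005.
Output: y_gold = 3.6·k_gold^0.48 = 3.6·144.8005^0.48 ≈ 39.2168.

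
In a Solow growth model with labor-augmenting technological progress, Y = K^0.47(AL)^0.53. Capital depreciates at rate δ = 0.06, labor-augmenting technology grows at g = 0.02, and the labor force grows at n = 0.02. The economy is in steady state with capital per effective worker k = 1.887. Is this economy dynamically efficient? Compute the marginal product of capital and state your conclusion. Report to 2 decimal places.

n + g + δ = 0.02 + 0.02 + 0.06 = 0.1.
MPK = 0.47·k^(0.47−1) = 0.47·1.887^(-0.53) ≈ 0.3357.
MPK > 0.1, so the economy is dynamically efficient (under-saving).

dynamically efficient; MPK ≈ 0.34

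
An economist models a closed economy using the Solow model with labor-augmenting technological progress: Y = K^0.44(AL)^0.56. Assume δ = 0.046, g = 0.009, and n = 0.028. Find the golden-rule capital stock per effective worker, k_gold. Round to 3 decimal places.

n + g + δ = 0.028 + 0.009 + 0.046 = 0.083.
At the golden rule the marginal product of capital equals n+g+δ: 0.44·k^(0.44−1) = 0.083. Solving, k_gold = (0.44/0.083)^(1/0.56) ≈ 19.6574.

k_gold ≈ 19.657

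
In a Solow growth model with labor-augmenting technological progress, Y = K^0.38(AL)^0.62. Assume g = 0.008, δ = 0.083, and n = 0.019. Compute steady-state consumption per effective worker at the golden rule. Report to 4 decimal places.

The effective depreciation rate is n + g + δ = 0.019 + 0.008 + 0.083 = 0.11.
Setting f'(k) = n+g+δ gives 0.38·k^(0.38−1) = 0.11, hence k_gold = (0.38/0.11)^(1/0.62) ≈ 7.3854.
y_gold = 7.3854^0.38 ≈ 2.1379.
c_gold = y_gold − (n+g+δ)·k_gold = 2.1379 − 0.11·7.3854 ≈ 1.3255.

c_gold ≈ 1.3255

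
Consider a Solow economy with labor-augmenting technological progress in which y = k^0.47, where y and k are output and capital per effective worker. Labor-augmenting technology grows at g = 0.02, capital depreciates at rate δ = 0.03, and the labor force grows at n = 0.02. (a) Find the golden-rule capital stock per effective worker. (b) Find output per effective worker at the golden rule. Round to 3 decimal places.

n + g + δ = 0.02 + 0.02 + 0.03 = 0.07.
Maximizing c = f(k) − (n+g+δ)·k gives f'(k) = n+g+δ, i.e. 0.47·k^(0.47−1) = 0.07, so k_gold = (0.47/0.07)^(1/0.53) ≈ 36.3393.
y_gold = 36.3393^0.47 ≈ 5.4122.

(a) k_gold ≈ 36.339; (b) y_gold ≈ 5.412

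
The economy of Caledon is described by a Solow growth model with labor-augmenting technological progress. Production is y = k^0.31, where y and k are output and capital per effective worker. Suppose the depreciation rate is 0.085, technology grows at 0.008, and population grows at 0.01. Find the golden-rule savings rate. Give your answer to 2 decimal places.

n + g + δ = 0.01 + 0.008 + 0.085 = 0.103.
At the golden rule MPK = n+g+δ, and in any Cobb-Douglas steady state s = (n+g+δ)·k/y = MPK·k/y = capital's share 0.31.

s_gold = 0.31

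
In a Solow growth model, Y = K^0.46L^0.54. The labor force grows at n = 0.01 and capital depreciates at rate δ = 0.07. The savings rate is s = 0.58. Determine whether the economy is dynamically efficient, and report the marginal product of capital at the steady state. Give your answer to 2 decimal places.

n + δ = 0.01 + 0.07 = 0.08.
Steady-state k*: s·k^0.46 = 0.08·k gives k* = (0.58/0.08)^(1/0.54) ≈ 39.1939.
MPK = 0.46·39.1939^(-0.54) ≈ 0.0634.
MPK < n+δ = 0.08, so the economy is dynamically inefficient (over-saving).

dynamically inefficient; MPK ≈ 0.06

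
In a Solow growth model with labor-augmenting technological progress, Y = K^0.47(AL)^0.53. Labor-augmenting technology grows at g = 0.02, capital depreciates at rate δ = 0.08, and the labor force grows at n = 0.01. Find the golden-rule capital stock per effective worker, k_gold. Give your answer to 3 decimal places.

Break-even investment rate: n + g + δ = 0.01 + 0.02 + 0.08 = 0.11.
At the golden rule the marginal product of capital equals n+g+δ: 0.47·k^(0.47−1) = 0.11. Solving, k_gold = (0.47/0.11)^(1/0.53) ≈ 15.4885.

k_gold ≈ 15.489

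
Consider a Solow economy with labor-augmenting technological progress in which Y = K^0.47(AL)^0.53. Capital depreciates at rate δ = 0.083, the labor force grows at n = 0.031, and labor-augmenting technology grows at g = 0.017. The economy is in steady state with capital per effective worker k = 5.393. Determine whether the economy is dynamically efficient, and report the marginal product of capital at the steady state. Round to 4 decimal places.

n + g + δ = 0.031 + 0.017 + 0.083 = 0.131.
MPK = 0.47·k^(0.47−1) = 0.47·5.393^(-0.53) ≈ 0.1924.
MPK > 0.131, so the economy is dynamically efficient (under-saving).

dynamically efficient; MPK ≈ 0.1924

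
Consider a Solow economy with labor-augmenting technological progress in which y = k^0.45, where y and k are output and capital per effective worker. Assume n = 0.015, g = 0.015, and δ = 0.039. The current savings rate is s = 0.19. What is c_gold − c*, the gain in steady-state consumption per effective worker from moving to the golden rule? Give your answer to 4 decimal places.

Δc ≈ 0.6954

Break-even investment rate: n + g + δ = 0.015 + 0.015 + 0.039 = 0.069.
Current steady state (s = 0.19): k* = (0.19/0.069)^(1/0.55) ≈ 6.3071, y* = 6.3071^0.45 ≈ 2.2905, c* = (1−0.19)·2.2905 ≈ 1.8553.
At the golden rule the marginal product of capital equals n+g+δ: 0.45·k^(0.45−1) = 0.069. Solving, k_gold = (0.45/0.069)^(1/0.55) ≈ 30.2455.
y_gold = 30.2455^0.45 ≈ 4.6376, c_gold = y_gold − 0.069·k_gold ≈ 2.5507.
Gain: Δc = 2.5507 − 1.8553 ≈ 0.6954.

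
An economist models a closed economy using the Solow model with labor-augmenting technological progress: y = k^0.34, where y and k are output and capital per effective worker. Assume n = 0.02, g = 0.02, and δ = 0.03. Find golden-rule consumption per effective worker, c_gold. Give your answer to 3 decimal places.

c_gold ≈ 1.490

n + g + δ = 0.02 + 0.02 + 0.03 = 0.07.
At the golden rule the marginal product of capital equals n+g+δ: 0.34·k^(0.34−1) = 0.07. Solving, k_gold = (0.34/0.07)^(1/0.66) ≈ 10.9641.
y_gold = 10.9641^0.34 ≈ 2.2573.
c_gold = y_gold − (n+g+δ)·k_gold = 2.2573 − 0.07·10.9641 ≈ 1.4898.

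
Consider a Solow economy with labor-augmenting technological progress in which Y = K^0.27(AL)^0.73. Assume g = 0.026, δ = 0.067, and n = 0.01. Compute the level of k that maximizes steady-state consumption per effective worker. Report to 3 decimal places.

n + g + δ = 0.01 + 0.026 + 0.067 = 0.103.
Setting f'(k) = n+g+δ gives 0.27·k^(0.27−1) = 0.103, hence k_gold = (0.27/0.103)^(1/0.73) ≈ 3.7439.

k_gold ≈ 3.744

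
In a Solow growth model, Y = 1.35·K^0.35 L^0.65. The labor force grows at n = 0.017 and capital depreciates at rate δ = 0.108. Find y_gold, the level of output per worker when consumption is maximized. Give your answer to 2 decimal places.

y_gold ≈ 2.76

n + δ = 0.017 + 0.108 = 0.125.
Maximizing c = f(k) − (n+δ)·k gives f'(k) = n+δ, i.e. 0.35·1.35·k^(0.35−1) = 0.125, so k_gold = (0.35·1.35/0.125)^(1/0.65) ≈ 7.7348.
Output: y_gold = 1.35·k_gold^0.35 = 1.35·7.7348^0.35 ≈ 2.7624.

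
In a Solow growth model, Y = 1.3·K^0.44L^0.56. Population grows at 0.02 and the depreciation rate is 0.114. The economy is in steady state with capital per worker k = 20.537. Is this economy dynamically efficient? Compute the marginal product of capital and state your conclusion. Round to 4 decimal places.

dynamically inefficient; MPK ≈ 0.1053

n + δ = 0.02 + 0.114 = 0.134.
MPK = 0.44·1.3·k^(0.44−1) = 0.44·1.3·20.537^(-0.56) ≈ 0.1053.
MPK < 0.134, so the economy is dynamically inefficient (over-saving).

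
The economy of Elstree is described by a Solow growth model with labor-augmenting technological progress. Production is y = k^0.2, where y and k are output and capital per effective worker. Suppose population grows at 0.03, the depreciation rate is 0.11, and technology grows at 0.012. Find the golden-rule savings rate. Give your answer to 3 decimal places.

n + g + δ = 0.03 + 0.012 + 0.11 = 0.152.
At the golden rule MPK = n+g+δ, and in any Cobb-Douglas steady state s = (n+g+δ)·k/y = MPK·k/y = capital's share 0.2.

s_gold = 0.200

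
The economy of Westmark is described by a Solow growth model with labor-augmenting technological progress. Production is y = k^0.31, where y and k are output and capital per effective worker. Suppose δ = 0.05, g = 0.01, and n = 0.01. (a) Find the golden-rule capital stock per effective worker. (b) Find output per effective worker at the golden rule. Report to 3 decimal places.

The effective depreciation rate is n + g + δ = 0.01 + 0.01 + 0.05 = 0.07.
Maximizing c = f(k) − (n+g+δ)·k gives f'(k) = n+g+δ, i.e. 0.31·k^(0.31−1) = 0.07, so k_gold = (0.31/0.07)^(1/0.69) ≈ 8.6420.
y_gold = 8.6420^0.31 ≈ 1.9514.

(a) k_gold ≈ 8.642; (b) y_gold ≈ 1.951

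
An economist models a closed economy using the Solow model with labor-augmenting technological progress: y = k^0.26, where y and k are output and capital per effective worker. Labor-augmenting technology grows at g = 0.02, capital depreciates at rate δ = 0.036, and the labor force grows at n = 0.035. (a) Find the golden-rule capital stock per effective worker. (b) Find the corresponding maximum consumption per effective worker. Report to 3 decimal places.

(a) k_gold ≈ 4.132; (b) c_gold ≈ 1.070

n + g + δ = 0.035 + 0.02 + 0.036 = 0.091.
Setting f'(k) = n+g+δ gives 0.26·k^(0.26−1) = 0.091, hence k_gold = (0.26/0.091)^(1/0.74) ≈ 4.1317.
y_gold = 4.1317^0.26 ≈ 1.4461; c_gold = y_gold − 0.091·k_gold ≈ 1.0701.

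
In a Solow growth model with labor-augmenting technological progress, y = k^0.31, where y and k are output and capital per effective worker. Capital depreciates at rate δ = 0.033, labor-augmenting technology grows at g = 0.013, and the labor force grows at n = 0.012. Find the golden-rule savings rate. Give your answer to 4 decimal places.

The effective depreciation rate is n + g + δ = 0.012 + 0.013 + 0.033 = 0.058.
At the golden rule MPK = n+g+δ, and in any Cobb-Douglas steady state s = (n+g+δ)·k/y = MPK·k/y = capital's share 0.31.

s_gold = 0.3100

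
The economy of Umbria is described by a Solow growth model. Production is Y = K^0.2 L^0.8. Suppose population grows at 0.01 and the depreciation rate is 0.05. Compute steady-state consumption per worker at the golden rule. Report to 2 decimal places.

Break-even investment rate: n + δ = 0.01 + 0.05 = 0.06.
Golden rule sets MPK = n+δ: 0.2·k^(0.2−1) = 0.06, so k_gold = (0.2/0.06)^(1/0.8) ≈ 4.5040.
y_gold = 4.5040^0.2 ≈ 1.3512.
c_gold = y_gold − (n+δ)·k_gold = 1.3512 − 0.06·4.5040 ≈ 1.0810.

c_gold ≈ 1.08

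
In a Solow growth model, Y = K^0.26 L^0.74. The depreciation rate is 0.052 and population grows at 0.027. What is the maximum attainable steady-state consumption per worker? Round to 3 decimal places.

c_gold ≈ 1.125

Capital per worker breaks even when investment replaces (n + δ)·k; here n + δ = 0.079.
Maximizing c = f(k) − (n+δ)·k gives f'(k) = n+δ, i.e. 0.26·k^(0.26−1) = 0.079, so k_gold = (0.26/0.079)^(1/0.74) ≈ 5.0017.
y_gold = 5.0017^0.26 ≈ 1.5197.
c_gold = y_gold − (n+δ)·k_gold = 1.5197 − 0.079·5.0017 ≈ 1.1246.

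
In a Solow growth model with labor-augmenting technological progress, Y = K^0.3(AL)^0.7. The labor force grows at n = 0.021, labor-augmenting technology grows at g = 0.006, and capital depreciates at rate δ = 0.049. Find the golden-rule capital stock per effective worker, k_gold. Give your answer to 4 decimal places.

k_gold ≈ 7.1100

n + g + δ = 0.021 + 0.006 + 0.049 = 0.076.
At the golden rule the marginal product of capital equals n+g+δ: 0.3·k^(0.3−1) = 0.076. Solving, k_gold = (0.3/0.076)^(1/0.7) ≈ 7.1100.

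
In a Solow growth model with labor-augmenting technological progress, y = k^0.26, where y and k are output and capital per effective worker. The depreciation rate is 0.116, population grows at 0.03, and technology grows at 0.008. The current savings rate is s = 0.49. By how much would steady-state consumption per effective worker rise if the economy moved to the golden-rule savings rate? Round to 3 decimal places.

Δc ≈ 0.124

Break-even investment rate: n + g + δ = 0.03 + 0.008 + 0.116 = 0.154.
Current steady state (s = 0.49): k* = (0.49/0.154)^(1/0.74) ≈ 4.7785, y* = 4.7785^0.26 ≈ 1.5018, c* = (1−0.49)·1.5018 ≈ 0.7659.
Setting f'(k) = n+g+δ gives 0.26·k^(0.26−1) = 0.154, hence k_gold = (0.26/0.154)^(1/0.74) ≈ 2.0294.
y_gold = 2.0294^0.26 ≈ 1.2020, c_gold = y_gold − 0.154·k_gold ≈ 0.8895.
Gain: Δc = 0.8895 − 0.7659 ≈ 0.1236.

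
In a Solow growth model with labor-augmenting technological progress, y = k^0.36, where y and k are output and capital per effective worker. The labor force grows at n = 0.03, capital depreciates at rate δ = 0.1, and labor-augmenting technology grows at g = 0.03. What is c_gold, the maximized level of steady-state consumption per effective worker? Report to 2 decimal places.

c_gold ≈ 1.01

Capital per effective worker breaks even when investment replaces (n + g + δ)·k; here n + g + δ = 0.16.
Maximizing c = f(k) − (n+g+δ)·k gives f'(k) = n+g+δ, i.e. 0.36·k^(0.36−1) = 0.16, so k_gold = (0.36/0.16)^(1/0.64) ≈ 3.5505.
y_gold = 3.5505^0.36 ≈ 1.5780.
c_gold = y_gold − (n+g+δ)·k_gold = 1.5780 − 0.16·3.5505 ≈ 1.0099.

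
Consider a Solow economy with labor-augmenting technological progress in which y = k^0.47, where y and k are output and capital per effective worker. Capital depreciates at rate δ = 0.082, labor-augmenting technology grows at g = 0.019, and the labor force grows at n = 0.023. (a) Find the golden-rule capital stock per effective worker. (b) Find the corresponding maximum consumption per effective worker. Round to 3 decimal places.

n + g + δ = 0.023 + 0.019 + 0.082 = 0.124.
Maximizing c = f(k) − (n+g+δ)·k gives f'(k) = n+g+δ, i.e. 0.47·k^(0.47−1) = 0.124, so k_gold = (0.47/0.124)^(1/0.53) ≈ 12.3550.
y_gold = 12.3550^0.47 ≈ 3.2596; c_gold = y_gold − 0.124·k_gold ≈ 1.7276.

(a) k_gold ≈ 12.355; (b) c_gold ≈ 1.728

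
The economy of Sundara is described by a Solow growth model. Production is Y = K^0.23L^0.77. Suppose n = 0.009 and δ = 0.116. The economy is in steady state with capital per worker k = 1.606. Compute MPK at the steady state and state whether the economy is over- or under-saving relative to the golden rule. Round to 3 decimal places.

under-saving; MPK ≈ 0.160

Capital per worker breaks even when investment replaces (n + δ)·k; here n + δ = 0.125.
MPK = 0.23·k^(0.23−1) = 0.23·1.606^(-0.77) ≈ 0.1597.
MPK > 0.125, so the economy is dynamically efficient (under-saving).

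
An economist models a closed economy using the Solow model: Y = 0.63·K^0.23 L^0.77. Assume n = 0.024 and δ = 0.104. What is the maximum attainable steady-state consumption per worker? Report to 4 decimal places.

The effective depreciation rate is n + δ = 0.024 + 0.104 = 0.128.
Maximizing c = f(k) − (n+δ)·k gives f'(k) = n+δ, i.e. 0.23·0.63·k^(0.23−1) = 0.128, so k_gold = (0.23·0.63/0.128)^(1/0.77) ≈ 1.1748.
y_gold = 0.63·1.1748^0.23 ≈ 0.6538.
c_gold = y_gold − (n+δ)·k_gold = 0.6538 − 0.128·1.1748 ≈ 0.5034.

c_gold ≈ 0.5034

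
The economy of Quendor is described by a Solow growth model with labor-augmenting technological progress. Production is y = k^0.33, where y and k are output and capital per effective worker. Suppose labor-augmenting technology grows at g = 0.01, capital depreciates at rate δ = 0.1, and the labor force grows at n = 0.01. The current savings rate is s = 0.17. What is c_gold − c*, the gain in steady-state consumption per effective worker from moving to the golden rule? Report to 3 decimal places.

Δc ≈ 0.117

Capital per effective worker breaks even when investment replaces (n + g + δ)·k; here n + g + δ = 0.12.
Current steady state (s = 0.17): k* = (0.17/0.12)^(1/0.67) ≈ 1.6818, y* = 1.6818^0.33 ≈ 1.1871, c* = (1−0.17)·1.1871 ≈ 0.9853.
Golden rule sets MPK = n+g+δ: 0.33·k^(0.33−1) = 0.12, so k_gold = (0.33/0.12)^(1/0.67) ≈ 4.5261.
y_gold = 4.5261^0.33 ≈ 1.6458, c_gold = y_gold − 0.12·k_gold ≈ 1.1027.
Gain: Δc = 1.1027 − 0.9853 ≈ 0.1174.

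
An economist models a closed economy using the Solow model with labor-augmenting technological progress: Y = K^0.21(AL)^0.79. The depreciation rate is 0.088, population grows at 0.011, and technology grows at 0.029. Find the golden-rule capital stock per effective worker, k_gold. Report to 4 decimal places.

k_gold ≈ 1.8714

Break-even investment rate: n + g + δ = 0.011 + 0.029 + 0.088 = 0.128.
Maximizing c = f(k) − (n+g+δ)·k gives f'(k) = n+g+δ, i.e. 0.21·k^(0.21−1) = 0.128, so k_gold = (0.21/0.128)^(1/0.79) ≈ 1.8714.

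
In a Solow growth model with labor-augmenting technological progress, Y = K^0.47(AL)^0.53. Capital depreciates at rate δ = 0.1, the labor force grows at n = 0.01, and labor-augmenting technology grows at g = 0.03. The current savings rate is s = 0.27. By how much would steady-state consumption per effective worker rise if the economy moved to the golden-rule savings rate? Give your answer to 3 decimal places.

Break-even investment rate: n + g + δ = 0.01 + 0.03 + 0.1 = 0.14.
Current steady state (s = 0.27): k* = (0.27/0.14)^(1/0.53) ≈ 3.4529, y* = 3.4529^0.47 ≈ 1.7904, c* = (1−0.27)·1.7904 ≈ 1.3070.
Golden rule sets MPK = n+g+δ: 0.47·k^(0.47−1) = 0.14, so k_gold = (0.47/0.14)^(1/0.53) ≈ 9.8264.
y_gold = 9.8264^0.47 ≈ 2.9270, c_gold = y_gold − 0.14·k_gold ≈ 1.5513.
Gain: Δc = 1.5513 − 1.3070 ≈ 0.2443.

Δc ≈ 0.244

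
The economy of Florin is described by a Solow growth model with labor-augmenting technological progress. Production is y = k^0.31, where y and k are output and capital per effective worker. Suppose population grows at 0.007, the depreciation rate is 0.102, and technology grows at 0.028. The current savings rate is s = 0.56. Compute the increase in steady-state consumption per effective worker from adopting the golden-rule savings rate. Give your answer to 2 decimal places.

Δc ≈ 0.17

The effective depreciation rate is n + g + δ = 0.007 + 0.028 + 0.102 = 0.137.
Current steady state (s = 0.56): k* = (0.56/0.137)^(1/0.69) ≈ 7.6946, y* = 7.6946^0.31 ≈ 1.8824, c* = (1−0.56)·1.8824 ≈ 0.8283.
Setting f'(k) = n+g+δ gives 0.31·k^(0.31−1) = 0.137, hence k_gold = (0.31/0.137)^(1/0.69) ≈ 3.2657.
y_gold = 3.2657^0.31 ≈ 1.4432, c_gold = y_gold − 0.137·k_gold ≈ 0.9958.
Gain: Δc = 0.9958 − 0.8283 ≈ 0.1676.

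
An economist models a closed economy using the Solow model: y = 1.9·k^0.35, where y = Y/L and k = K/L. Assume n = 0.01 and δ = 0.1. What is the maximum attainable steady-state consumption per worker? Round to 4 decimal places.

n + δ = 0.01 + 0.1 = 0.11.
Maximizing c = f(k) − (n+δ)·k gives f'(k) = n+δ, i.e. 0.35·1.9·k^(0.35−1) = 0.11, so k_gold = (0.35·1.9/0.11)^(1/0.65) ≈ 15.9294.
y_gold = 1.9·15.9294^0.35 ≈ 5.0064.
c_gold = y_gold − (n+δ)·k_gold = 5.0064 − 0.11·15.9294 ≈ 3.2541.

c_gold ≈ 3.2541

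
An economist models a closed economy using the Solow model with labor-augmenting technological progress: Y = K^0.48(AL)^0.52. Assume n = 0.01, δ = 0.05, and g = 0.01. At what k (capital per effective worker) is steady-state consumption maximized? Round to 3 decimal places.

Break-even investment rate: n + g + δ = 0.01 + 0.01 + 0.05 = 0.07.
Maximizing c = f(k) − (n+g+δ)·k gives f'(k) = n+g+δ, i.e. 0.48·k^(0.48−1) = 0.07, so k_gold = (0.48/0.07)^(1/0.52) ≈ 40.5478.

k_gold ≈ 40.548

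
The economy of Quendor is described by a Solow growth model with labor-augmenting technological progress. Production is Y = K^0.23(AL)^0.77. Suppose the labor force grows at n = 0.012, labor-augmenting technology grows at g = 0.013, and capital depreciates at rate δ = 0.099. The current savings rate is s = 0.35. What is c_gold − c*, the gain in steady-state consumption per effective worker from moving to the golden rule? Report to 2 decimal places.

Δc ≈ 0.04

The effective depreciation rate is n + g + δ = 0.012 + 0.013 + 0.099 = 0.124.
Current steady state (s = 0.35): k* = (0.35/0.124)^(1/0.77) ≈ 3.8482, y* = 3.8482^0.23 ≈ 1.3634, c* = (1−0.35)·1.3634 ≈ 0.8862.
Golden rule sets MPK = n+g+δ: 0.23·k^(0.23−1) = 0.124, so k_gold = (0.23/0.124)^(1/0.77) ≈ 2.2307.
y_gold = 2.2307^0.23 ≈ 1.2027, c_gold = y_gold − 0.124·k_gold ≈ 0.9260.
Gain: Δc = 0.9260 − 0.8862 ≈ 0.0399.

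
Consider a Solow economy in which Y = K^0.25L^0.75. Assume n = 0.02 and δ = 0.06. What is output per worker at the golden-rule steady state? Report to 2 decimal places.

y_gold ≈ 1.46

The effective depreciation rate is n + δ = 0.02 + 0.06 = 0.08.
Setting f'(k) = n+δ gives 0.25·k^(0.25−1) = 0.08, hence k_gold = (0.25/0.08)^(1/0.75) ≈ 4.5688.
Output: y_gold = k_gold^0.25 = 4.5688^0.25 ≈ 1.4620.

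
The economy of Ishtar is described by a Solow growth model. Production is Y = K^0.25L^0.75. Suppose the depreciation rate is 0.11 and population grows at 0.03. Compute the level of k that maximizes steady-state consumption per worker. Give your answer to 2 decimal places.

Break-even investment rate: n + δ = 0.03 + 0.11 = 0.14.
Maximizing c = f(k) − (n+δ)·k gives f'(k) = n+δ, i.e. 0.25·k^(0.25−1) = 0.14, so k_gold = (0.25/0.14)^(1/0.75) ≈ 2.1665.

k_gold ≈ 2.17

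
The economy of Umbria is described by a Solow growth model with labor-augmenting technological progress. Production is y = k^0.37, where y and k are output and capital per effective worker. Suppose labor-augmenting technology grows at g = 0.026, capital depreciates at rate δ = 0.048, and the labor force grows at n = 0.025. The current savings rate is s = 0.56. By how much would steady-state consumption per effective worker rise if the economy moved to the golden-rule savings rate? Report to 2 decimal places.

The effective depreciation rate is n + g + δ = 0.025 + 0.026 + 0.048 = 0.099.
Current steady state (s = 0.56): k* = (0.56/0.099)^(1/0.63) ≈ 15.6505, y* = 15.6505^0.37 ≈ 2.7668, c* = (1−0.56)·2.7668 ≈ 1.2174.
Setting f'(k) = n+g+δ gives 0.37·k^(0.37−1) = 0.099, hence k_gold = (0.37/0.099)^(1/0.63) ≈ 8.1065.
y_gold = 8.1065^0.37 ≈ 2.1690, c_gold = y_gold − 0.099·k_gold ≈ 1.3665.
Gain: Δc = 1.3665 − 1.2174 ≈ 0.1491.

Δc ≈ 0.15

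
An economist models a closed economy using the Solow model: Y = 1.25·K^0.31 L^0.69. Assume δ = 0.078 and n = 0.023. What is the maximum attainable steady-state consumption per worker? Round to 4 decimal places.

The effective depreciation rate is n + δ = 0.023 + 0.078 = 0.101.
Golden rule sets MPK = n+δ: 0.31·1.25·k^(0.31−1) = 0.101, so k_gold = (0.31·1.25/0.101)^(1/0.69) ≈ 7.0195.
y_gold = 1.25·7.0195^0.31 ≈ 2.2870.
c_gold = y_gold − (n+δ)·k_gold = 2.2870 − 0.101·7.0195 ≈ 1.5780.

c_gold ≈ 1.5780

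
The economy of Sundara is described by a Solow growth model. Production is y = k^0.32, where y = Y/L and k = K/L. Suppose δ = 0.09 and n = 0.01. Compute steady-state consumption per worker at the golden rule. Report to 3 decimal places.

The effective depreciation rate is n + δ = 0.01 + 0.09 = 0.1.
Golden rule sets MPK = n+δ: 0.32·k^(0.32−1) = 0.1, so k_gold = (0.32/0.1)^(1/0.68) ≈ 5.5318.
y_gold = 5.5318^0.32 ≈ 1.7287.
c_gold = y_gold − (n+δ)·k_gold = 1.7287 − 0.1·5.5318 ≈ 1.1755.

c_gold ≈ 1.176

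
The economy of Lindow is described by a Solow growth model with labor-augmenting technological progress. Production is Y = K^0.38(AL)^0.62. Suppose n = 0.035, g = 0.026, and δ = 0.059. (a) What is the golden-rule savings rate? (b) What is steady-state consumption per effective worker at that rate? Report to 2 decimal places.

(a) s_gold = 0.38; (b) c_gold ≈ 1.26

n + g + δ = 0.035 + 0.026 + 0.059 = 0.12.
For Cobb-Douglas, s_gold equals capital's share: s_gold = 0.38.
Golden rule sets MPK = n+g+δ: 0.38·k^(0.38−1) = 0.12, so k_gold = (0.38/0.12)^(1/0.62) ≈ 6.4183.
y_gold = 6.4183^0.38 ≈ 2.0268; c_gold = (1−0.38)·y_gold ≈ 1.2566.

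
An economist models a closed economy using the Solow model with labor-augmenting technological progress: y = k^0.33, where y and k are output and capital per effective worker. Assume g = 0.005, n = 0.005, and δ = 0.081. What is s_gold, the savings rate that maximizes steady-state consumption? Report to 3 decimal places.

Break-even investment rate: n + g + δ = 0.005 + 0.005 + 0.081 = 0.091.
At the golden rule MPK = n+g+δ, and in any Cobb-Douglas steady state s = (n+g+δ)·k/y = MPK·k/y = capital's share 0.33.

s_gold = 0.330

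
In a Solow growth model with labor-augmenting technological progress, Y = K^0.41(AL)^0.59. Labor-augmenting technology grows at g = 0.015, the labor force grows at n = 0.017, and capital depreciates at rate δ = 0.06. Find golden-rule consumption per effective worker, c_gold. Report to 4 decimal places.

c_gold ≈ 1.6667

n + g + δ = 0.017 + 0.015 + 0.06 = 0.092.
Maximizing c = f(k) − (n+g+δ)·k gives f'(k) = n+g+δ, i.e. 0.41·k^(0.41−1) = 0.092, so k_gold = (0.41/0.092)^(1/0.59) ≈ 12.5891.
y_gold = 12.5891^0.41 ≈ 2.8249.
c_gold = y_gold − (n+g+δ)·k_gold = 2.8249 − 0.092·12.5891 ≈ 1.6667.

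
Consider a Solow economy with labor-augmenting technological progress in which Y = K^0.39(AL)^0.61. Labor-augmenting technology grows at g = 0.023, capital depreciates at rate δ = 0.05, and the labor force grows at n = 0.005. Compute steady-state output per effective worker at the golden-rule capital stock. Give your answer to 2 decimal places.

Break-even investment rate: n + g + δ = 0.005 + 0.023 + 0.05 = 0.078.
Golden rule sets MPK = n+g+δ: 0.39·k^(0.39−1) = 0.078, so k_gold = (0.39/0.078)^(1/0.61) ≈ 13.9911.
Output: y_gold = k_gold^0.39 = 13.9911^0.39 ≈ 2.7982.

y_gold ≈ 2.80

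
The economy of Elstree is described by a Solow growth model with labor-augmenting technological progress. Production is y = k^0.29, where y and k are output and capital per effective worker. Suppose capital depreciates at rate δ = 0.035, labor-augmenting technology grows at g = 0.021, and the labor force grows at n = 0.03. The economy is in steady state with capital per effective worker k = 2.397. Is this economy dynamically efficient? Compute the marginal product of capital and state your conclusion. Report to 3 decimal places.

dynamically efficient; MPK ≈ 0.156

The effective depreciation rate is n + g + δ = 0.03 + 0.021 + 0.035 = 0.086.
MPK = 0.29·k^(0.29−1) = 0.29·2.397^(-0.71) ≈ 0.1559.
MPK > 0.086, so the economy is dynamically efficient (under-saving).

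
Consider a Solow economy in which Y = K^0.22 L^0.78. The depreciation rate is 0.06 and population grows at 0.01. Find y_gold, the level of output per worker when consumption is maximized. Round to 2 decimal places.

Break-even investment rate: n + δ = 0.01 + 0.06 = 0.07.
Maximizing c = f(k) − (n+δ)·k gives f'(k) = n+δ, i.e. 0.22·k^(0.22−1) = 0.07, so k_gold = (0.22/0.07)^(1/0.78) ≈ 4.3411.
Output: y_gold = k_gold^0.22 = 4.3411^0.22 ≈ 1.3812.

y_gold ≈ 1.38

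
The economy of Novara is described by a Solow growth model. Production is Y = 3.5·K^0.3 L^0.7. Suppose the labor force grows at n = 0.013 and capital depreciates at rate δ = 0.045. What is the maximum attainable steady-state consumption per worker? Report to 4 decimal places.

The effective depreciation rate is n + δ = 0.013 + 0.045 = 0.058.
Maximizing c = f(k) − (n+δ)·k gives f'(k) = n+δ, i.e. 0.3·3.5·k^(0.3−1) = 0.058, so k_gold = (0.3·3.5/0.058)^(1/0.7) ≈ 62.6328.
y_gold = 3.5·62.6328^0.3 ≈ 12.1090.
c_gold = y_gold − (n+δ)·k_gold = 12.1090 − 0.058·62.6328 ≈ 8.4763.

c_gold ≈ 8.4763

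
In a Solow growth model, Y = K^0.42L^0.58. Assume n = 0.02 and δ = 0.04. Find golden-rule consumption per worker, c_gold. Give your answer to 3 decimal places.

c_gold ≈ 2.374

Break-even investment rate: n + δ = 0.02 + 0.04 = 0.06.
Setting f'(k) = n+δ gives 0.42·k^(0.42−1) = 0.06, hence k_gold = (0.42/0.06)^(1/0.58) ≈ 28.6461.
y_gold = 28.6461^0.42 ≈ 4.0923.
c_gold = y_gold − (n+δ)·k_gold = 4.0923 − 0.06·28.6461 ≈ 2.3735.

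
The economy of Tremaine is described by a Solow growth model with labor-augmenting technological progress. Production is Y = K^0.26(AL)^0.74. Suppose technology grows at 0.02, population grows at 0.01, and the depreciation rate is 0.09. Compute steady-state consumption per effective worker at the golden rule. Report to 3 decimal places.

c_gold ≈ 0.971

Break-even investment rate: n + g + δ = 0.01 + 0.02 + 0.09 = 0.12.
Setting f'(k) = n+g+δ gives 0.26·k^(0.26−1) = 0.12, hence k_gold = (0.26/0.12)^(1/0.74) ≈ 2.8430.
y_gold = 2.8430^0.26 ≈ 1.3121.
c_gold = y_gold − (n+g+δ)·k_gold = 1.3121 − 0.12·2.8430 ≈ 0.9710.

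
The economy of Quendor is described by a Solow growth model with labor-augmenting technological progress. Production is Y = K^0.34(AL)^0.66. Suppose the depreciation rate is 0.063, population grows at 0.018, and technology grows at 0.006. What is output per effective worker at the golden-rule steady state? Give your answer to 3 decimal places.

y_gold ≈ 2.018

Break-even investment rate: n + g + δ = 0.018 + 0.006 + 0.063 = 0.087.
At the golden rule the marginal product of capital equals n+g+δ: 0.34·k^(0.34−1) = 0.087. Solving, k_gold = (0.34/0.087)^(1/0.66) ≈ 7.8869.
Output: y_gold = k_gold^0.34 = 7.8869^0.34 ≈ 2.0181.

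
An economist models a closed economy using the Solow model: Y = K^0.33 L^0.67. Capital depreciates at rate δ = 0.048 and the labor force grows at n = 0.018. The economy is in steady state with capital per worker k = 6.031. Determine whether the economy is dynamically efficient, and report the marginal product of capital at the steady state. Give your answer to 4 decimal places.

dynamically efficient; MPK ≈ 0.0990

n + δ = 0.018 + 0.048 = 0.066.
MPK = 0.33·k^(0.33−1) = 0.33·6.031^(-0.67) ≈ 0.0990.
MPK > 0.066, so the economy is dynamically efficient (under-saving).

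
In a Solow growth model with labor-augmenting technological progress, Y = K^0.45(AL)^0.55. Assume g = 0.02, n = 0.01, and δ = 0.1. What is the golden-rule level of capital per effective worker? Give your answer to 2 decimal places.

k_gold ≈ 9.56

The effective depreciation rate is n + g + δ = 0.01 + 0.02 + 0.1 = 0.13.
At the golden rule the marginal product of capital equals n+g+δ: 0.45·k^(0.45−1) = 0.13. Solving, k_gold = (0.45/0.13)^(1/0.55) ≈ 9.5607.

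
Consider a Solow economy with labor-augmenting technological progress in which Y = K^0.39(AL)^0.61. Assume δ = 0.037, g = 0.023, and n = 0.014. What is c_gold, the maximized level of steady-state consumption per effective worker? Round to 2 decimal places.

Break-even investment rate: n + g + δ = 0.014 + 0.023 + 0.037 = 0.074.
Golden rule sets MPK = n+g+δ: 0.39·k^(0.39−1) = 0.074, so k_gold = (0.39/0.074)^(1/0.61) ≈ 15.2522.
y_gold = 15.2522^0.39 ≈ 2.8940.
c_gold = y_gold − (n+g+δ)·k_gold = 2.8940 − 0.074·15.2522 ≈ 1.7653.

c_gold ≈ 1.77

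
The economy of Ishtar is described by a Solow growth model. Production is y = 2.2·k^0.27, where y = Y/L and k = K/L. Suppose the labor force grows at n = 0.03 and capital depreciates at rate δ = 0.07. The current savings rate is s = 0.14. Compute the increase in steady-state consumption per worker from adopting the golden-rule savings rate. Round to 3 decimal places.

Capital per worker breaks even when investment replaces (n + δ)·k; here n + δ = 0.1.
Current steady state (s = 0.14): k* = (0.14·2.2/0.1)^(1/0.73) ≈ 4.6693, y* = 2.2·4.6693^0.27 ≈ 3.3352, c* = (1−0.14)·3.3352 ≈ 2.8683.
At the golden rule the marginal product of capital equals n+δ: 0.27·2.2·k^(0.27−1) = 0.1. Solving, k_gold = (0.27·2.2/0.1)^(1/0.73) ≈ 11.4810.
y_gold = 2.2·11.4810^0.27 ≈ 4.2522, c_gold = y_gold − 0.1·k_gold ≈ 3.1041.
Gain: Δc = 3.1041 − 2.8683 ≈ 0.2359.

Δc ≈ 0.236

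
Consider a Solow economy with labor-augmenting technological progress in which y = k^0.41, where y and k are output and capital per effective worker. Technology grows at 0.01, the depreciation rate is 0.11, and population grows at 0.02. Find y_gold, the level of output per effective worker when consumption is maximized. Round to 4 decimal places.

Capital per effective worker breaks even when investment replaces (n + g + δ)·k; here n + g + δ = 0.14.
Golden rule sets MPK = n+g+δ: 0.41·k^(0.41−1) = 0.14, so k_gold = (0.41/0.14)^(1/0.59) ≈ 6.1793.
Output: y_gold = k_gold^0.41 = 6.1793^0.41 ≈ 2.1100.

y_gold ≈ 2.1100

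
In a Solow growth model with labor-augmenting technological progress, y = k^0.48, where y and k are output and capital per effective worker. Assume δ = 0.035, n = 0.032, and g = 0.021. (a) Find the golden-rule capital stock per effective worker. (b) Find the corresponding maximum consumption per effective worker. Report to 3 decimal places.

(a) k_gold ≈ 26.112; (b) c_gold ≈ 2.489

Break-even investment rate: n + g + δ = 0.032 + 0.021 + 0.035 = 0.088.
Maximizing c = f(k) − (n+g+δ)·k gives f'(k) = n+g+δ, i.e. 0.48·k^(0.48−1) = 0.088, so k_gold = (0.48/0.088)^(1/0.52) ≈ 26.1122.
y_gold = 26.1122^0.48 ≈ 4.7872; c_gold = y_gold − 0.088·k_gold ≈ 2.4894.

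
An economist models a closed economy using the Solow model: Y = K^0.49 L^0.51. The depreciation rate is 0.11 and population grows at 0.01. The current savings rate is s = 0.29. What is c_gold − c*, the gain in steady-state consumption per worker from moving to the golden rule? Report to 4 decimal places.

Δc ≈ 0.3132

The effective depreciation rate is n + δ = 0.01 + 0.11 = 0.12.
Current steady state (s = 0.29): k* = (0.29/0.12)^(1/0.51) ≈ 5.6416, y* = 5.6416^0.49 ≈ 2.3345, c* = (1−0.29)·2.3345 ≈ 1.6575.
Maximizing c = f(k) − (n+δ)·k gives f'(k) = n+δ, i.e. 0.49·k^(0.49−1) = 0.12, so k_gold = (0.49/0.12)^(1/0.51) ≈ 15.7786.
y_gold = 15.7786^0.49 ≈ 3.8641, c_gold = y_gold − 0.12·k_gold ≈ 1.9707.
Gain: Δc = 1.9707 − 1.6575 ≈ 0.3132.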